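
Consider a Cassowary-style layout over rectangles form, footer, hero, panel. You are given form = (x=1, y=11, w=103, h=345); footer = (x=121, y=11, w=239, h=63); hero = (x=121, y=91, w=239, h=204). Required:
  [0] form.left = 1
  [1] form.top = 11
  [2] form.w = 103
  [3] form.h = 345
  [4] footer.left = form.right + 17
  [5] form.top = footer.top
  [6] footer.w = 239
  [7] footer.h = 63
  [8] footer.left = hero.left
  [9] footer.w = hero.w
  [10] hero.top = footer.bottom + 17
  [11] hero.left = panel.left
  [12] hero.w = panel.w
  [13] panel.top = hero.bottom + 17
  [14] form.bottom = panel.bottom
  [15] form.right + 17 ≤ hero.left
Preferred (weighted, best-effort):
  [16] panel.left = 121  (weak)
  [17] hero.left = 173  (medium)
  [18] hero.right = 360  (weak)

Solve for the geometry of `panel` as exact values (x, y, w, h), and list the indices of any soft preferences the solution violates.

panel = (x=121, y=312, w=239, h=44)
violated soft preferences: 17

1. panel.x = 121  [hero.left = panel.left]
2. panel.w = 239  [hero.w = panel.w]
3. panel.y = 312  [panel.top = hero.bottom + 17]
4. panel.h = 44  [form.bottom = panel.bottom]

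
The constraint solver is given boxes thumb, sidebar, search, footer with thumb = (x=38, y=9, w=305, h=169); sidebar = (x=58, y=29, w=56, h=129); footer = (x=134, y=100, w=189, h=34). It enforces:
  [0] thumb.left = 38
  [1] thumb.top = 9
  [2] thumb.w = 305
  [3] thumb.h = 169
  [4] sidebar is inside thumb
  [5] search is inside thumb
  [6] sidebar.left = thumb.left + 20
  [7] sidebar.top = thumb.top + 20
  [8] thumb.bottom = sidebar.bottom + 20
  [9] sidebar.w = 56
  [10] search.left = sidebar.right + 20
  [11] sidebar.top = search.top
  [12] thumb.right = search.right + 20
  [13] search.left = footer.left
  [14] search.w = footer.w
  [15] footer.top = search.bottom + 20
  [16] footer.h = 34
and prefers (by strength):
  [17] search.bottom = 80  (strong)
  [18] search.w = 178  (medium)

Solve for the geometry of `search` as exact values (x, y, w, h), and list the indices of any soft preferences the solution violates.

1. search.x = 134  [search.left = sidebar.right + 20]
2. search.y = 29  [sidebar.top = search.top]
3. search.w = 189  [thumb.right = search.right + 20]
4. search.h = 51  [footer.top = search.bottom + 20]

search = (x=134, y=29, w=189, h=51)
violated soft preferences: 18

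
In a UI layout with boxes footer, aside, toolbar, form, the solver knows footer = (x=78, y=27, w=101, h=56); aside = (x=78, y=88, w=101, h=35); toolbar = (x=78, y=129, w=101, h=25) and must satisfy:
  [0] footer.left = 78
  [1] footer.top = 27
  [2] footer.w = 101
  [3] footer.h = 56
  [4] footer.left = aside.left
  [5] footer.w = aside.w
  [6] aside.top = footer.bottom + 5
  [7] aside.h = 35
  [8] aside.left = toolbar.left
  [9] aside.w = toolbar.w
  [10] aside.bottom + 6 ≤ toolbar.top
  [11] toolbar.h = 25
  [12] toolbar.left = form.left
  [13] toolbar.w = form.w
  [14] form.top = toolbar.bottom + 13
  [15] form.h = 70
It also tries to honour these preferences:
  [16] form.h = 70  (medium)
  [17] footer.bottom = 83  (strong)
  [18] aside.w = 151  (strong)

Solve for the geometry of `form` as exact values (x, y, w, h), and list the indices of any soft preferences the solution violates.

1. form.x = 78  [toolbar.left = form.left]
2. form.w = 101  [toolbar.w = form.w]
3. form.y = 167  [form.top = toolbar.bottom + 13]
4. form.h = 70  [form.h = 70]

form = (x=78, y=167, w=101, h=70)
violated soft preferences: 18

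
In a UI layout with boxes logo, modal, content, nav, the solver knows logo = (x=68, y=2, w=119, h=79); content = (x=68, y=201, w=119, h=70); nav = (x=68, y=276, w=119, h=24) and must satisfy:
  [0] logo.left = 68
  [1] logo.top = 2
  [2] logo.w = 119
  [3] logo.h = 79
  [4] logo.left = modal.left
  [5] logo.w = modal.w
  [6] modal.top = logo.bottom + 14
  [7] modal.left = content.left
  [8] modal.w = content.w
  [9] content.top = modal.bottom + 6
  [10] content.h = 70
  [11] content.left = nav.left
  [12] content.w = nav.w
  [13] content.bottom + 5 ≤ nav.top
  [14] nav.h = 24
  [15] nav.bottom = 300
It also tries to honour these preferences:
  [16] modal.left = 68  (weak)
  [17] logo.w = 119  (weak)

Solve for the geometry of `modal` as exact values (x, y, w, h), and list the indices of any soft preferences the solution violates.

modal = (x=68, y=95, w=119, h=100)
violated soft preferences: none

1. modal.x = 68  [logo.left = modal.left]
2. modal.w = 119  [logo.w = modal.w]
3. modal.y = 95  [modal.top = logo.bottom + 14]
4. modal.h = 100  [content.top = modal.bottom + 6]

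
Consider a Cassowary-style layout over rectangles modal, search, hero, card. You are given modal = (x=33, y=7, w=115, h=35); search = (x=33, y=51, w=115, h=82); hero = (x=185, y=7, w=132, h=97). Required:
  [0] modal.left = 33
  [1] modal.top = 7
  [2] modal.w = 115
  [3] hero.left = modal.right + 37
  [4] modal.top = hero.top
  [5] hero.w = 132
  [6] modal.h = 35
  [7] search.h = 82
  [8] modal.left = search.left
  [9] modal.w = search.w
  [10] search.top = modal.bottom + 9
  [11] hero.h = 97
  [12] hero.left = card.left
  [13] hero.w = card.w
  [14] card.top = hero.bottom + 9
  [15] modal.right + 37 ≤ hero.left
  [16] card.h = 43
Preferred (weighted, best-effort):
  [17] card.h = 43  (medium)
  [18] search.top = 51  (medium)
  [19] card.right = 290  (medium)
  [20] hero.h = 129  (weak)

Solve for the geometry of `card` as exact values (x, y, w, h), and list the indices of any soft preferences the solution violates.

card = (x=185, y=113, w=132, h=43)
violated soft preferences: 19, 20

1. card.x = 185  [hero.left = card.left]
2. card.w = 132  [hero.w = card.w]
3. card.y = 113  [card.top = hero.bottom + 9]
4. card.h = 43  [card.h = 43]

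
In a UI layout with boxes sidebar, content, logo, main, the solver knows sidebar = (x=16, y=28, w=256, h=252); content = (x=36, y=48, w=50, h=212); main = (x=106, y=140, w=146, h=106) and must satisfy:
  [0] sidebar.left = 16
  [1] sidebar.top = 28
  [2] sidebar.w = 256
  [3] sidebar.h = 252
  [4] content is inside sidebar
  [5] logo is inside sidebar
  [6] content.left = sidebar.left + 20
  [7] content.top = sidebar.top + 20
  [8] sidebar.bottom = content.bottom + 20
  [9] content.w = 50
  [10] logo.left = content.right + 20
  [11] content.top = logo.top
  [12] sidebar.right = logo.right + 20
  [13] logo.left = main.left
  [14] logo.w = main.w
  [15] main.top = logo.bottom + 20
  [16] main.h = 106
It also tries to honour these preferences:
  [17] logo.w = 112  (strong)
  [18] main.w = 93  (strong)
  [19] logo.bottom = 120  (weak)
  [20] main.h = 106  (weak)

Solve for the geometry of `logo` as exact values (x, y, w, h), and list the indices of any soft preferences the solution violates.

logo = (x=106, y=48, w=146, h=72)
violated soft preferences: 17, 18

1. logo.x = 106  [logo.left = content.right + 20]
2. logo.y = 48  [content.top = logo.top]
3. logo.w = 146  [sidebar.right = logo.right + 20]
4. logo.h = 72  [main.top = logo.bottom + 20]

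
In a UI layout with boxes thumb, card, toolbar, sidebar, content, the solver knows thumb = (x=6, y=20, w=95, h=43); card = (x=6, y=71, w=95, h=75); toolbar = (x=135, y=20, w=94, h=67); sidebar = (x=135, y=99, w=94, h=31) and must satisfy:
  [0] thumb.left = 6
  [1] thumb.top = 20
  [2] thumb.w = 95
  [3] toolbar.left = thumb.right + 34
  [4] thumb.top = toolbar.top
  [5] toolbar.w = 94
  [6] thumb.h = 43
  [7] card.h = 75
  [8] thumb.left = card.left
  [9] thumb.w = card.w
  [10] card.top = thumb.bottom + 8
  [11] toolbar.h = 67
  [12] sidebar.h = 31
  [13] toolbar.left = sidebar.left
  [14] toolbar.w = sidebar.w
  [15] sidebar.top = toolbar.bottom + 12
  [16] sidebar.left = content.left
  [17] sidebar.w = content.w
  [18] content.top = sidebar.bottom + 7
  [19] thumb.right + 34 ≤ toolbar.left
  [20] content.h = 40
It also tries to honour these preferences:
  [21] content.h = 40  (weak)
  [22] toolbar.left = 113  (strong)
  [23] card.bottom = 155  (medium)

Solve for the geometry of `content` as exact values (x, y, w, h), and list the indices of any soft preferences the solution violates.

1. content.x = 135  [sidebar.left = content.left]
2. content.w = 94  [sidebar.w = content.w]
3. content.y = 137  [content.top = sidebar.bottom + 7]
4. content.h = 40  [content.h = 40]

content = (x=135, y=137, w=94, h=40)
violated soft preferences: 22, 23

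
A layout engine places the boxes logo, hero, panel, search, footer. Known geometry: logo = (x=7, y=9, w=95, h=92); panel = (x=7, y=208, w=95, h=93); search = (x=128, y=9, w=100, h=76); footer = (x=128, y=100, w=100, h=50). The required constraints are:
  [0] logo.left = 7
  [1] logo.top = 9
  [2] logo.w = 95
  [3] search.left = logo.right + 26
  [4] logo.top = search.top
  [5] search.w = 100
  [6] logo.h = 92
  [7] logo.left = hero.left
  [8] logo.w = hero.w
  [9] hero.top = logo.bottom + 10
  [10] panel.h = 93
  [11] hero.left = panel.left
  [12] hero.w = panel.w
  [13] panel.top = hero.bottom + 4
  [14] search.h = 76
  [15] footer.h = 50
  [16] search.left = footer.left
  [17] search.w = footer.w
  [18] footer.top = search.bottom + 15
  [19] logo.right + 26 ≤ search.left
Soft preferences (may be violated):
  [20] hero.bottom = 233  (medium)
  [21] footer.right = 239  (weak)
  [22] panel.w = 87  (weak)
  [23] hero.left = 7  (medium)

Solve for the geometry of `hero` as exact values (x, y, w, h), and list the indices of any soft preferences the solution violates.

1. hero.x = 7  [logo.left = hero.left]
2. hero.w = 95  [logo.w = hero.w]
3. hero.y = 111  [hero.top = logo.bottom + 10]
4. hero.h = 93  [panel.top = hero.bottom + 4]

hero = (x=7, y=111, w=95, h=93)
violated soft preferences: 20, 21, 22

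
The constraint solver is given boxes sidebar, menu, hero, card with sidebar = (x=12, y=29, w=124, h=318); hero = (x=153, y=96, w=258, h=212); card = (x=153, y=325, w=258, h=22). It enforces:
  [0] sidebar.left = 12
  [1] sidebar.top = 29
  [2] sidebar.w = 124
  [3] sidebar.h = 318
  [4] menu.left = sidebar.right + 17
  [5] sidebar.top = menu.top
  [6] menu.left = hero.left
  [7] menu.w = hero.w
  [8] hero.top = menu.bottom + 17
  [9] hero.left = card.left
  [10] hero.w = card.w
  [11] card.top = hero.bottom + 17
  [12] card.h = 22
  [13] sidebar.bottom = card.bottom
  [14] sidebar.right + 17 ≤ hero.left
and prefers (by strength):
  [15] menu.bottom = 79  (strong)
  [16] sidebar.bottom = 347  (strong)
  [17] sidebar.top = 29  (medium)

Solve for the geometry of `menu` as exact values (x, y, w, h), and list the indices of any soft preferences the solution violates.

1. menu.x = 153  [menu.left = sidebar.right + 17]
2. menu.y = 29  [sidebar.top = menu.top]
3. menu.w = 258  [menu.w = hero.w]
4. menu.h = 50  [hero.top = menu.bottom + 17]

menu = (x=153, y=29, w=258, h=50)
violated soft preferences: none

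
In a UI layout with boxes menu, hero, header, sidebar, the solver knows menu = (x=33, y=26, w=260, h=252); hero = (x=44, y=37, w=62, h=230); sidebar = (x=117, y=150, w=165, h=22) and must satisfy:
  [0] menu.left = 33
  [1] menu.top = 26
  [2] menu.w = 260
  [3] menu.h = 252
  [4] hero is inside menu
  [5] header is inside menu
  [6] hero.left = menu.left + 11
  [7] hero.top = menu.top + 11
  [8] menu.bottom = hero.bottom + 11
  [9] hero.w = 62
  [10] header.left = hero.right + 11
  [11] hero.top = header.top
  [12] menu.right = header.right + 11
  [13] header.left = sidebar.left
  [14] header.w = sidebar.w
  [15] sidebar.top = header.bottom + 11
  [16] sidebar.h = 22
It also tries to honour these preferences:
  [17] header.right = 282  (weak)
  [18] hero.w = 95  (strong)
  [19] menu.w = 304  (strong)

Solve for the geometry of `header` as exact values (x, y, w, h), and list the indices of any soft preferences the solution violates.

1. header.x = 117  [header.left = hero.right + 11]
2. header.y = 37  [hero.top = header.top]
3. header.w = 165  [menu.right = header.right + 11]
4. header.h = 102  [sidebar.top = header.bottom + 11]

header = (x=117, y=37, w=165, h=102)
violated soft preferences: 18, 19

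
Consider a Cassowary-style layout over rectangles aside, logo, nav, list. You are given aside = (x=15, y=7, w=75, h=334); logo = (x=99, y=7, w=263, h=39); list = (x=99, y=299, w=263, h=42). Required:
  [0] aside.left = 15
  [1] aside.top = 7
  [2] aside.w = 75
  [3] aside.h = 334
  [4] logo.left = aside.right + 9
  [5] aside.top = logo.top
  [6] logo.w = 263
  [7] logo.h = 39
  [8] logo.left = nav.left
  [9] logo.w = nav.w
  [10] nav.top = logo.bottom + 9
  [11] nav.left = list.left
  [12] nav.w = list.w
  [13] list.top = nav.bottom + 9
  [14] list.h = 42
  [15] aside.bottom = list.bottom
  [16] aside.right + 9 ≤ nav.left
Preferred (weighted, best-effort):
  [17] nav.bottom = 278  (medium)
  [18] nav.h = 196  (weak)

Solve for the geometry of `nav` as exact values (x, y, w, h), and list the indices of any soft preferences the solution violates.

nav = (x=99, y=55, w=263, h=235)
violated soft preferences: 17, 18

1. nav.x = 99  [logo.left = nav.left]
2. nav.w = 263  [logo.w = nav.w]
3. nav.y = 55  [nav.top = logo.bottom + 9]
4. nav.h = 235  [list.top = nav.bottom + 9]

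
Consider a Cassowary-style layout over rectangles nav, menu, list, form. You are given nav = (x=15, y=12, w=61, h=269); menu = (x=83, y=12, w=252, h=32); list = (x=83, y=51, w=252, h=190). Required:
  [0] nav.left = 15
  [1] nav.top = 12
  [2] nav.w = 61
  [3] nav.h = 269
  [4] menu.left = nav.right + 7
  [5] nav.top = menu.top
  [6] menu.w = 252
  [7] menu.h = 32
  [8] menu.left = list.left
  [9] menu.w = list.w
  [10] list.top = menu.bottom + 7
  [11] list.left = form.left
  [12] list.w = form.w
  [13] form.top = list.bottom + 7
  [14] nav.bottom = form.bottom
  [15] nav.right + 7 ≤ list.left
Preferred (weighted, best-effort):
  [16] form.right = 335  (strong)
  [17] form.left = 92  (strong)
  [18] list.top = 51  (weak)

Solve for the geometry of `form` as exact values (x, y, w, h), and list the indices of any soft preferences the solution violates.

form = (x=83, y=248, w=252, h=33)
violated soft preferences: 17

1. form.x = 83  [list.left = form.left]
2. form.w = 252  [list.w = form.w]
3. form.y = 248  [form.top = list.bottom + 7]
4. form.h = 33  [nav.bottom = form.bottom]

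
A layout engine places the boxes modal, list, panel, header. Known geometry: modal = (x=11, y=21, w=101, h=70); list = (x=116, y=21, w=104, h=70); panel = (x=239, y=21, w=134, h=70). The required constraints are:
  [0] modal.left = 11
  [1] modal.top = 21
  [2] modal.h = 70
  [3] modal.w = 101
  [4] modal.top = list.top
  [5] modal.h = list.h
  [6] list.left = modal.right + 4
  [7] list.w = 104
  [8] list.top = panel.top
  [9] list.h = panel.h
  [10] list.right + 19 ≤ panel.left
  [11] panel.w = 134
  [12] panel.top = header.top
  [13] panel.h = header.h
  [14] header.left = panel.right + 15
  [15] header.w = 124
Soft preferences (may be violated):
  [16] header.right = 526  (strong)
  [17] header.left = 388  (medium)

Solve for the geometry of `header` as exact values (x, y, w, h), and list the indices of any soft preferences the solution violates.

header = (x=388, y=21, w=124, h=70)
violated soft preferences: 16

1. header.y = 21  [panel.top = header.top]
2. header.h = 70  [panel.h = header.h]
3. header.x = 388  [header.left = panel.right + 15]
4. header.w = 124  [header.w = 124]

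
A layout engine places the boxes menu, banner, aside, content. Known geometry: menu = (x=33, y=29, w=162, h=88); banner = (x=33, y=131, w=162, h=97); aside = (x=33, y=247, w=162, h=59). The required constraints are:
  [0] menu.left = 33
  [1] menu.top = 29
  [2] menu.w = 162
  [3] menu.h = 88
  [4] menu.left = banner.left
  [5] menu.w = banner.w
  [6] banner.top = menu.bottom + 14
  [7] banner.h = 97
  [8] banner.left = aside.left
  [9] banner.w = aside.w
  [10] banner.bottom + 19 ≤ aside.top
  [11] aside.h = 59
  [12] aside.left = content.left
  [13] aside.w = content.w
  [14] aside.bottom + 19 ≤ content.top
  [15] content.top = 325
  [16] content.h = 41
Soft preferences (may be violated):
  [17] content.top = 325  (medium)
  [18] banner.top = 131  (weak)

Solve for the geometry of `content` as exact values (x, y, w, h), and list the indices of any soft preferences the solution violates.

content = (x=33, y=325, w=162, h=41)
violated soft preferences: none

1. content.x = 33  [aside.left = content.left]
2. content.w = 162  [aside.w = content.w]
3. content.y = 325  [content.top = 325]
4. content.h = 41  [content.h = 41]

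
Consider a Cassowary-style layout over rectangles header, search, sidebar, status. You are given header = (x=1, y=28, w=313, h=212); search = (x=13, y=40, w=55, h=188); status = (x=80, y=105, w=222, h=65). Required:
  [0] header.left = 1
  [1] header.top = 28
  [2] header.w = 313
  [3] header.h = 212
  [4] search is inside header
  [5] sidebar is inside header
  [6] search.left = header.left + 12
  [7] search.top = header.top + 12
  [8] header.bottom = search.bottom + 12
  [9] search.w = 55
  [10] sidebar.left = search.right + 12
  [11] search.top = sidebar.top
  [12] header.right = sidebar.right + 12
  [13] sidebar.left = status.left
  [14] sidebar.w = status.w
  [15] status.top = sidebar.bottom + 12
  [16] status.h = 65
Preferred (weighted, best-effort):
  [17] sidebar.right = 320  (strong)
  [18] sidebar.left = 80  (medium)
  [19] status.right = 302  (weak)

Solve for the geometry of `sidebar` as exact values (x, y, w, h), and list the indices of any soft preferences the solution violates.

sidebar = (x=80, y=40, w=222, h=53)
violated soft preferences: 17

1. sidebar.x = 80  [sidebar.left = search.right + 12]
2. sidebar.y = 40  [search.top = sidebar.top]
3. sidebar.w = 222  [header.right = sidebar.right + 12]
4. sidebar.h = 53  [status.top = sidebar.bottom + 12]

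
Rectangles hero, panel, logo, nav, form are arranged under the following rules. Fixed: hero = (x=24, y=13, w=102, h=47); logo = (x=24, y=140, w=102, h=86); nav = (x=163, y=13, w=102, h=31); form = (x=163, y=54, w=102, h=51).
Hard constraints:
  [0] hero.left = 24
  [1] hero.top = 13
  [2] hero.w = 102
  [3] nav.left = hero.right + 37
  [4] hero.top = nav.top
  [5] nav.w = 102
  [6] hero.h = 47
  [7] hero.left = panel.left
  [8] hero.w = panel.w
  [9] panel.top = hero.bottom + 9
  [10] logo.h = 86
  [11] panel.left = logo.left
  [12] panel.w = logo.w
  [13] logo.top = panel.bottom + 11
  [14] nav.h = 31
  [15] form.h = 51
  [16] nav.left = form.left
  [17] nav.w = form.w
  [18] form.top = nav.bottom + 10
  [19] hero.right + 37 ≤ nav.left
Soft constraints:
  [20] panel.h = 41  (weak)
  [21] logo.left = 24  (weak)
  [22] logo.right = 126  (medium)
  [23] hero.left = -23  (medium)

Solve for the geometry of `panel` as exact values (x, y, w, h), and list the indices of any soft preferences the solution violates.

panel = (x=24, y=69, w=102, h=60)
violated soft preferences: 20, 23

1. panel.x = 24  [hero.left = panel.left]
2. panel.w = 102  [hero.w = panel.w]
3. panel.y = 69  [panel.top = hero.bottom + 9]
4. panel.h = 60  [logo.top = panel.bottom + 11]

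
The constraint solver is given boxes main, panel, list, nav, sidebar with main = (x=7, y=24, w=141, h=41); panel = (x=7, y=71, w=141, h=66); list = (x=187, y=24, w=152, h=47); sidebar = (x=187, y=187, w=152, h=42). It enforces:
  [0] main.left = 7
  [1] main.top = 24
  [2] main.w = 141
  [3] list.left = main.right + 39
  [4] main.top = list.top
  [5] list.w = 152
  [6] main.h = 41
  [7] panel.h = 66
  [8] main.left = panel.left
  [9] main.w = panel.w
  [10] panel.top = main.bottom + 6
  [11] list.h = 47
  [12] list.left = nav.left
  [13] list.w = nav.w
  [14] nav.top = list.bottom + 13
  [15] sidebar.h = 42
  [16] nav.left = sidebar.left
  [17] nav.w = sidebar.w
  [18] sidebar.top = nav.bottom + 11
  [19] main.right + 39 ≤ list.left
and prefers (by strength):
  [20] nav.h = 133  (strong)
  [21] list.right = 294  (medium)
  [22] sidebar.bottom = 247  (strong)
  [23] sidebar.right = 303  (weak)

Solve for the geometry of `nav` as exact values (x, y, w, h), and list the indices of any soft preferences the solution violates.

nav = (x=187, y=84, w=152, h=92)
violated soft preferences: 20, 21, 22, 23

1. nav.x = 187  [list.left = nav.left]
2. nav.w = 152  [list.w = nav.w]
3. nav.y = 84  [nav.top = list.bottom + 13]
4. nav.h = 92  [sidebar.top = nav.bottom + 11]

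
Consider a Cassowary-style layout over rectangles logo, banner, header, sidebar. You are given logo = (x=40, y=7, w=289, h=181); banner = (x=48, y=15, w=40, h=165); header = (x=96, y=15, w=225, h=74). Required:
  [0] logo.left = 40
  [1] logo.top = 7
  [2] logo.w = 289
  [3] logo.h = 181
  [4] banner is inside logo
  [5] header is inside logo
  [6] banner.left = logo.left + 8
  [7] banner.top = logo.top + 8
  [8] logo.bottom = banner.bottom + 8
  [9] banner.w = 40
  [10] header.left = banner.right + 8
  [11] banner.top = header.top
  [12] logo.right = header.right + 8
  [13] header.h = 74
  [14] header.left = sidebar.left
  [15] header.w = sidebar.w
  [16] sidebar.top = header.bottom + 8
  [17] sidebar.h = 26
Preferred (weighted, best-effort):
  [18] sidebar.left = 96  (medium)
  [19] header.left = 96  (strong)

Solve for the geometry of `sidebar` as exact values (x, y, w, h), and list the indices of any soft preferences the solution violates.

1. sidebar.x = 96  [header.left = sidebar.left]
2. sidebar.w = 225  [header.w = sidebar.w]
3. sidebar.y = 97  [sidebar.top = header.bottom + 8]
4. sidebar.h = 26  [sidebar.h = 26]

sidebar = (x=96, y=97, w=225, h=26)
violated soft preferences: none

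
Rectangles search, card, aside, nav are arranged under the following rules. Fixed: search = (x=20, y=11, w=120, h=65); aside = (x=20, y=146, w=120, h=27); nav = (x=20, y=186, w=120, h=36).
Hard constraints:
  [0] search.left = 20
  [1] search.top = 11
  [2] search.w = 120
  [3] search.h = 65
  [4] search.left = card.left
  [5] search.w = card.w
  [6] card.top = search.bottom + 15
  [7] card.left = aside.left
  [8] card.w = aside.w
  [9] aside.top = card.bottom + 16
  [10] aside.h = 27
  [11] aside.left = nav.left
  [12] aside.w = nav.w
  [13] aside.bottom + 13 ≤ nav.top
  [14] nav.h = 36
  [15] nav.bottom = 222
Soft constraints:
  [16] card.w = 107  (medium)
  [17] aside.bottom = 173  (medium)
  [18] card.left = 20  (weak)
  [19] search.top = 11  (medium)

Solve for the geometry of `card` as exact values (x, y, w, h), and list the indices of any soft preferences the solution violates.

1. card.x = 20  [search.left = card.left]
2. card.w = 120  [search.w = card.w]
3. card.y = 91  [card.top = search.bottom + 15]
4. card.h = 39  [aside.top = card.bottom + 16]

card = (x=20, y=91, w=120, h=39)
violated soft preferences: 16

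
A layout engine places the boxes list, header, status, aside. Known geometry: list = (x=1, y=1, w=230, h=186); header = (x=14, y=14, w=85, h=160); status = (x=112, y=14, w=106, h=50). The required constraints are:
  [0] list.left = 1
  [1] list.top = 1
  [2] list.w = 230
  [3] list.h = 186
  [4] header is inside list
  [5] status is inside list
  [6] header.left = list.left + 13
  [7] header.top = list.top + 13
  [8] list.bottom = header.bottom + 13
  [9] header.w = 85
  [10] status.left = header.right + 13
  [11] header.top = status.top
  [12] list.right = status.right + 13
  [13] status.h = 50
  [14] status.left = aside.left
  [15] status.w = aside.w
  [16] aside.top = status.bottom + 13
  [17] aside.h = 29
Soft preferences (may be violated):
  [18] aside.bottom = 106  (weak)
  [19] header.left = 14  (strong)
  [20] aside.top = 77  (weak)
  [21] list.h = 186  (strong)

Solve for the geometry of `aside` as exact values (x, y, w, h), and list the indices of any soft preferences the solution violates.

aside = (x=112, y=77, w=106, h=29)
violated soft preferences: none

1. aside.x = 112  [status.left = aside.left]
2. aside.w = 106  [status.w = aside.w]
3. aside.y = 77  [aside.top = status.bottom + 13]
4. aside.h = 29  [aside.h = 29]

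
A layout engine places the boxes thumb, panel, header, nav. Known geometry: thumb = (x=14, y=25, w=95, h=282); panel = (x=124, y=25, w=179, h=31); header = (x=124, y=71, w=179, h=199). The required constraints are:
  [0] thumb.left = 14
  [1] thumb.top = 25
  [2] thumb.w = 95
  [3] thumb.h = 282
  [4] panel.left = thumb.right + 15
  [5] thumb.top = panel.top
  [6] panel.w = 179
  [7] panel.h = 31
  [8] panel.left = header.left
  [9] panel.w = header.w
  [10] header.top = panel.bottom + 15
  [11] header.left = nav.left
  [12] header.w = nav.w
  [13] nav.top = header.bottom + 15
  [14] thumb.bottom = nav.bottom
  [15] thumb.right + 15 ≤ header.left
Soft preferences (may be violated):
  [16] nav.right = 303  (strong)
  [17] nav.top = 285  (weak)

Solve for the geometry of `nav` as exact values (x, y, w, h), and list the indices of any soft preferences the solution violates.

1. nav.x = 124  [header.left = nav.left]
2. nav.w = 179  [header.w = nav.w]
3. nav.y = 285  [nav.top = header.bottom + 15]
4. nav.h = 22  [thumb.bottom = nav.bottom]

nav = (x=124, y=285, w=179, h=22)
violated soft preferences: none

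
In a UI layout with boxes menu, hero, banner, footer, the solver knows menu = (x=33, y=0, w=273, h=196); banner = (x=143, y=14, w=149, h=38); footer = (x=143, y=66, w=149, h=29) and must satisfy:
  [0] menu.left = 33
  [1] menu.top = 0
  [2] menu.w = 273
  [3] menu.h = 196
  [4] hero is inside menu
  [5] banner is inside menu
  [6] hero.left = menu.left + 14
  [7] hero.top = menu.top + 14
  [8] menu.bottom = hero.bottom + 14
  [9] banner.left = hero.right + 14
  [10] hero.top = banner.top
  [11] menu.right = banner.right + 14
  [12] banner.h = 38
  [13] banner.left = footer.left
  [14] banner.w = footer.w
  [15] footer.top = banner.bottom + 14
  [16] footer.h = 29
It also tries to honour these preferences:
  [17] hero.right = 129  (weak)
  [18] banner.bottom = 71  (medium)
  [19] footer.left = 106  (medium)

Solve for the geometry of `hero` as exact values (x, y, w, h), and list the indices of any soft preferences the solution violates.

hero = (x=47, y=14, w=82, h=168)
violated soft preferences: 18, 19

1. hero.x = 47  [hero.left = menu.left + 14]
2. hero.y = 14  [hero.top = menu.top + 14]
3. hero.h = 168  [menu.bottom = hero.bottom + 14]
4. hero.w = 82  [banner.left = hero.right + 14]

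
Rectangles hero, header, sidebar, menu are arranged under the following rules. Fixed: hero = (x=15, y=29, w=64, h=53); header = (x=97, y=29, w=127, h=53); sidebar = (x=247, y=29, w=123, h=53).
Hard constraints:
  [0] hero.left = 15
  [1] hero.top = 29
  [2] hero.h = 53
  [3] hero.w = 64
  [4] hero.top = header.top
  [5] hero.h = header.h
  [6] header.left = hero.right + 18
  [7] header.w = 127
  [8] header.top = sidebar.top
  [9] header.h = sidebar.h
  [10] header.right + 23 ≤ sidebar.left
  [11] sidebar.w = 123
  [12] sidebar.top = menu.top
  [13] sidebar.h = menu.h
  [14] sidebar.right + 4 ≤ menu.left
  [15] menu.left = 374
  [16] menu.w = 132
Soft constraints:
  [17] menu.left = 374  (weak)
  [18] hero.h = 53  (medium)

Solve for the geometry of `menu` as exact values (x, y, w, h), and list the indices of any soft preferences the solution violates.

1. menu.y = 29  [sidebar.top = menu.top]
2. menu.h = 53  [sidebar.h = menu.h]
3. menu.x = 374  [menu.left = 374]
4. menu.w = 132  [menu.w = 132]

menu = (x=374, y=29, w=132, h=53)
violated soft preferences: none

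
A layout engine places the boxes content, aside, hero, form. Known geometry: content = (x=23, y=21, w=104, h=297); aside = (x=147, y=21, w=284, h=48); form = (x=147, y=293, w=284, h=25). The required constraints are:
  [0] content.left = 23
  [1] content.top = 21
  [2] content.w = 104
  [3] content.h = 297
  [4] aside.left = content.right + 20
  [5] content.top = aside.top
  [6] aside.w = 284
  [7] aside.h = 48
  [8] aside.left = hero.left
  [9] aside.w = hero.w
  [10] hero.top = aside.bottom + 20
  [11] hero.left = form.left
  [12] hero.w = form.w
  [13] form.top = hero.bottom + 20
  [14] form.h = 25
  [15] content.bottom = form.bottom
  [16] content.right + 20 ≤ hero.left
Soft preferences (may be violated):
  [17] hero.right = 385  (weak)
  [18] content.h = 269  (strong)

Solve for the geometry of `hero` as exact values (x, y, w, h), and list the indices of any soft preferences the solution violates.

1. hero.x = 147  [aside.left = hero.left]
2. hero.w = 284  [aside.w = hero.w]
3. hero.y = 89  [hero.top = aside.bottom + 20]
4. hero.h = 184  [form.top = hero.bottom + 20]

hero = (x=147, y=89, w=284, h=184)
violated soft preferences: 17, 18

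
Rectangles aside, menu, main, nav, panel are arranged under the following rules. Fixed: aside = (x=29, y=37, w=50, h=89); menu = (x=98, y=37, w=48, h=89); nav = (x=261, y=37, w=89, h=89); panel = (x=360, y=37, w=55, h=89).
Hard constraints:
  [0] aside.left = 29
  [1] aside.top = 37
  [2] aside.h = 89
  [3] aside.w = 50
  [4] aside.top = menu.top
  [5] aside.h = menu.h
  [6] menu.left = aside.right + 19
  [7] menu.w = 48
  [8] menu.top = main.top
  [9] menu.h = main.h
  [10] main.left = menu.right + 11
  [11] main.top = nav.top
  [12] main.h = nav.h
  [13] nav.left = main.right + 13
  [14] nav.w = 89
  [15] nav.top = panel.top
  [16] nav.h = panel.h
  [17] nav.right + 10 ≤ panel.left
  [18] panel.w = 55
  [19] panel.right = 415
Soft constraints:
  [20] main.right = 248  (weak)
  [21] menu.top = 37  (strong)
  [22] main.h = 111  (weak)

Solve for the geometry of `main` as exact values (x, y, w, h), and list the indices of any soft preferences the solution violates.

main = (x=157, y=37, w=91, h=89)
violated soft preferences: 22

1. main.y = 37  [menu.top = main.top]
2. main.h = 89  [menu.h = main.h]
3. main.x = 157  [main.left = menu.right + 11]
4. main.w = 91  [nav.left = main.right + 13]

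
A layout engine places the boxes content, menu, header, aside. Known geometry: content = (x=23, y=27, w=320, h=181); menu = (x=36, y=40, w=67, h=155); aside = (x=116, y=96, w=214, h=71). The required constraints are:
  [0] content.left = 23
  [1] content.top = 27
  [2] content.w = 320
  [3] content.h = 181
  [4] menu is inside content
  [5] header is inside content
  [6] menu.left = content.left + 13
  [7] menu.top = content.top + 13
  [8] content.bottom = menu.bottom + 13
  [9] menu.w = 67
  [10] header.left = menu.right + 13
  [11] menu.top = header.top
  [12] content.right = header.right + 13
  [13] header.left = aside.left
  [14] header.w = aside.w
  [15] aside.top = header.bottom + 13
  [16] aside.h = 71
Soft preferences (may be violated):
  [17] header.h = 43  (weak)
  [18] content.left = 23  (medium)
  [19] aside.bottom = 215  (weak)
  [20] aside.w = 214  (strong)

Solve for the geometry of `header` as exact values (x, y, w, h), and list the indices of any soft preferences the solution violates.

header = (x=116, y=40, w=214, h=43)
violated soft preferences: 19

1. header.x = 116  [header.left = menu.right + 13]
2. header.y = 40  [menu.top = header.top]
3. header.w = 214  [content.right = header.right + 13]
4. header.h = 43  [aside.top = header.bottom + 13]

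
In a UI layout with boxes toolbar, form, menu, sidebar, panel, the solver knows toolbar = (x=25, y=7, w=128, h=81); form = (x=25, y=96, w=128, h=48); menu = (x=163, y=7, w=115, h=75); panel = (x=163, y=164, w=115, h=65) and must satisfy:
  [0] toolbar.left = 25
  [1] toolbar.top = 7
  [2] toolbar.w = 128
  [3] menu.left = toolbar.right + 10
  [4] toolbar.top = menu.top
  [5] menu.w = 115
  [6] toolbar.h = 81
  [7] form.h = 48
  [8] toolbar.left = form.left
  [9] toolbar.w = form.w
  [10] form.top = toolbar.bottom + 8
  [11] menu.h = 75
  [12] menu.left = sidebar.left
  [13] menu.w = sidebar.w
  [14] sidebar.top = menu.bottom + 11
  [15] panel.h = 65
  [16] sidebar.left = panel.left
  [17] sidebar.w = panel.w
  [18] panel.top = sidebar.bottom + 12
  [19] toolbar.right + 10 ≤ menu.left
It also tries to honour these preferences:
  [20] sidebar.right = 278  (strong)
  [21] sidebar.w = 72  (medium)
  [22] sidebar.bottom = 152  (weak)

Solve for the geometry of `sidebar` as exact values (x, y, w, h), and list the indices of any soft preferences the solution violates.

sidebar = (x=163, y=93, w=115, h=59)
violated soft preferences: 21

1. sidebar.x = 163  [menu.left = sidebar.left]
2. sidebar.w = 115  [menu.w = sidebar.w]
3. sidebar.y = 93  [sidebar.top = menu.bottom + 11]
4. sidebar.h = 59  [panel.top = sidebar.bottom + 12]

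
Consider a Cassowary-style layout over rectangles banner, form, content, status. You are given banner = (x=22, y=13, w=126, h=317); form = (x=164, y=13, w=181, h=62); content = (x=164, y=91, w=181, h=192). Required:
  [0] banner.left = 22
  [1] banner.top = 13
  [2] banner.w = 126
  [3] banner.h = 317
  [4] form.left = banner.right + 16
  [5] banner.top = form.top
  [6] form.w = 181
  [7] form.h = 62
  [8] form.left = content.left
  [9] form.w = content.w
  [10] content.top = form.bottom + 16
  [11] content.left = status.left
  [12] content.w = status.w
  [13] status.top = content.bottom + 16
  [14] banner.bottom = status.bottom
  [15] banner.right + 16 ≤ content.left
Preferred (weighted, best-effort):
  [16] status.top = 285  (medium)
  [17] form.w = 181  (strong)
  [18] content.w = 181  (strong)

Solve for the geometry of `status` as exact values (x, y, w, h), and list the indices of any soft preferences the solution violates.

status = (x=164, y=299, w=181, h=31)
violated soft preferences: 16

1. status.x = 164  [content.left = status.left]
2. status.w = 181  [content.w = status.w]
3. status.y = 299  [status.top = content.bottom + 16]
4. status.h = 31  [banner.bottom = status.bottom]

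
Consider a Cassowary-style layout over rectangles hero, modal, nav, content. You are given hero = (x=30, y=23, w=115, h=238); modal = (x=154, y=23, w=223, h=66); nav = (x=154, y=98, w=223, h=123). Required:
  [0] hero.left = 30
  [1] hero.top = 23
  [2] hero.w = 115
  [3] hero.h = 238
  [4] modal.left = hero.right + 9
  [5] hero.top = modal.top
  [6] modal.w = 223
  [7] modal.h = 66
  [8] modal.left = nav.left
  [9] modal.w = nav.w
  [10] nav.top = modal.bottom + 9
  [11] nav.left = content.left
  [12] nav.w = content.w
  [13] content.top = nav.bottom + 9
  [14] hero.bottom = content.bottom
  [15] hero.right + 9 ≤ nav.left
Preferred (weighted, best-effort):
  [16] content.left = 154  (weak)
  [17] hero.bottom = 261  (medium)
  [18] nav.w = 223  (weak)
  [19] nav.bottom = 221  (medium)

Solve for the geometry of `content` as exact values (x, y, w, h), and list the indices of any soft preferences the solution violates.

1. content.x = 154  [nav.left = content.left]
2. content.w = 223  [nav.w = content.w]
3. content.y = 230  [content.top = nav.bottom + 9]
4. content.h = 31  [hero.bottom = content.bottom]

content = (x=154, y=230, w=223, h=31)
violated soft preferences: none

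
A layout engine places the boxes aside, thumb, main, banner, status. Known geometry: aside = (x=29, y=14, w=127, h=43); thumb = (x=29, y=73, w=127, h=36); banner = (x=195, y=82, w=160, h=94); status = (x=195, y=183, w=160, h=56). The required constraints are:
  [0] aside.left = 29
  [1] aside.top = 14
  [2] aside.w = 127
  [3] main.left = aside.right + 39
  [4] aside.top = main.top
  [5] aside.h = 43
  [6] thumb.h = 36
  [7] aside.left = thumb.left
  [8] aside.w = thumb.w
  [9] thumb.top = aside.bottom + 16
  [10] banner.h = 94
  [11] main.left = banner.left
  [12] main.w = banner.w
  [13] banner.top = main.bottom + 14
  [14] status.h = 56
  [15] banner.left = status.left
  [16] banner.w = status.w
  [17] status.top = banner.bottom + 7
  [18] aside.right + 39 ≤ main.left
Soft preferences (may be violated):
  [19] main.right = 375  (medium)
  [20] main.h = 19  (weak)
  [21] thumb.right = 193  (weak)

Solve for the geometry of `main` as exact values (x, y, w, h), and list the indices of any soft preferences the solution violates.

1. main.x = 195  [main.left = aside.right + 39]
2. main.y = 14  [aside.top = main.top]
3. main.w = 160  [main.w = banner.w]
4. main.h = 54  [banner.top = main.bottom + 14]

main = (x=195, y=14, w=160, h=54)
violated soft preferences: 19, 20, 21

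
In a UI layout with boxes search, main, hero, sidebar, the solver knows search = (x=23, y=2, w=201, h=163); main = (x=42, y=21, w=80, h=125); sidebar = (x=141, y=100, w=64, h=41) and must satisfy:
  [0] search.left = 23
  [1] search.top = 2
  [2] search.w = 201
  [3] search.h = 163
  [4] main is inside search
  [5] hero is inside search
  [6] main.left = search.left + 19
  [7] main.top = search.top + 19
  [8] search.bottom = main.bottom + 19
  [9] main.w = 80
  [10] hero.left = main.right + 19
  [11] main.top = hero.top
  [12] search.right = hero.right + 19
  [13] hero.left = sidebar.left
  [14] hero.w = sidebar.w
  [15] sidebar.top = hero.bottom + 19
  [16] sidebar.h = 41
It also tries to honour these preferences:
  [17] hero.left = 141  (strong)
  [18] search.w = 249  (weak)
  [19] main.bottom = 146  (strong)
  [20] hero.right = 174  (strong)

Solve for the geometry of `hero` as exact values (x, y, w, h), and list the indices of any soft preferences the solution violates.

hero = (x=141, y=21, w=64, h=60)
violated soft preferences: 18, 20

1. hero.x = 141  [hero.left = main.right + 19]
2. hero.y = 21  [main.top = hero.top]
3. hero.w = 64  [search.right = hero.right + 19]
4. hero.h = 60  [sidebar.top = hero.bottom + 19]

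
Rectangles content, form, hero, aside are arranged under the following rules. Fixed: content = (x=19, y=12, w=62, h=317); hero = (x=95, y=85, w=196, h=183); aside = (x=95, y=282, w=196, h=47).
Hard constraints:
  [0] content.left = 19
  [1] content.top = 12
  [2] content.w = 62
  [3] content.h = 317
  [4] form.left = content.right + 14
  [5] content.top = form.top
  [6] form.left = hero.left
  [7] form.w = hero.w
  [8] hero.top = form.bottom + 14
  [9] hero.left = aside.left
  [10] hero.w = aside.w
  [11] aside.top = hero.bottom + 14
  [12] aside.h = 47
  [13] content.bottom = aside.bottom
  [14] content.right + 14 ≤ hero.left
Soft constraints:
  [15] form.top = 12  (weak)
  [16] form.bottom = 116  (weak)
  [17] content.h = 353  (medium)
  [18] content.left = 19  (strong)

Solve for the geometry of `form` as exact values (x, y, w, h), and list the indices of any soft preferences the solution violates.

form = (x=95, y=12, w=196, h=59)
violated soft preferences: 16, 17

1. form.x = 95  [form.left = content.right + 14]
2. form.y = 12  [content.top = form.top]
3. form.w = 196  [form.w = hero.w]
4. form.h = 59  [hero.top = form.bottom + 14]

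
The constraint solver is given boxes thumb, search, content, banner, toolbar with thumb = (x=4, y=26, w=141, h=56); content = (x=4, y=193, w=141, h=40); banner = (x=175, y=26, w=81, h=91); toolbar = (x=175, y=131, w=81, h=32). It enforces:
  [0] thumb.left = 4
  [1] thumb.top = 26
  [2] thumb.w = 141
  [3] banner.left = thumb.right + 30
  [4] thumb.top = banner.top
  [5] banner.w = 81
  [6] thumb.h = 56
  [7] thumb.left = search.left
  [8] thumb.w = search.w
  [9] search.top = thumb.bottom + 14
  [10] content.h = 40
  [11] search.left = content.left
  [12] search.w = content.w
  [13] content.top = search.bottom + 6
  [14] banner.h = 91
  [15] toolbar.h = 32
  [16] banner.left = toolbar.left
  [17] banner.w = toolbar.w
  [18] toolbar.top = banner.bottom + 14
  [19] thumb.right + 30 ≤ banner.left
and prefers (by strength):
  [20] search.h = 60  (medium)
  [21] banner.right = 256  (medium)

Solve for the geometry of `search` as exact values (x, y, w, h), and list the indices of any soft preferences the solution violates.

search = (x=4, y=96, w=141, h=91)
violated soft preferences: 20

1. search.x = 4  [thumb.left = search.left]
2. search.w = 141  [thumb.w = search.w]
3. search.y = 96  [search.top = thumb.bottom + 14]
4. search.h = 91  [content.top = search.bottom + 6]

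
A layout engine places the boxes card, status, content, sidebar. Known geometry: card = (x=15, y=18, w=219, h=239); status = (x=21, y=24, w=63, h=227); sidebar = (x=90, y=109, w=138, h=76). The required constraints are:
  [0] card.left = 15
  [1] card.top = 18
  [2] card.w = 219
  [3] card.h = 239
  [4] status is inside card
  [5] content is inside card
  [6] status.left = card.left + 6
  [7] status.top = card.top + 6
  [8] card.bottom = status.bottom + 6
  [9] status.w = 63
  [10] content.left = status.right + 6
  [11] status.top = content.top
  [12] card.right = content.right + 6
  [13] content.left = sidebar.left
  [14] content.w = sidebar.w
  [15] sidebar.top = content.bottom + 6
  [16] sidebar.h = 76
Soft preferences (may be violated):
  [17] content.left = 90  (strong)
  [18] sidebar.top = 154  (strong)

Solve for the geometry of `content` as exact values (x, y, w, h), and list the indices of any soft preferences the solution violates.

content = (x=90, y=24, w=138, h=79)
violated soft preferences: 18

1. content.x = 90  [content.left = status.right + 6]
2. content.y = 24  [status.top = content.top]
3. content.w = 138  [card.right = content.right + 6]
4. content.h = 79  [sidebar.top = content.bottom + 6]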